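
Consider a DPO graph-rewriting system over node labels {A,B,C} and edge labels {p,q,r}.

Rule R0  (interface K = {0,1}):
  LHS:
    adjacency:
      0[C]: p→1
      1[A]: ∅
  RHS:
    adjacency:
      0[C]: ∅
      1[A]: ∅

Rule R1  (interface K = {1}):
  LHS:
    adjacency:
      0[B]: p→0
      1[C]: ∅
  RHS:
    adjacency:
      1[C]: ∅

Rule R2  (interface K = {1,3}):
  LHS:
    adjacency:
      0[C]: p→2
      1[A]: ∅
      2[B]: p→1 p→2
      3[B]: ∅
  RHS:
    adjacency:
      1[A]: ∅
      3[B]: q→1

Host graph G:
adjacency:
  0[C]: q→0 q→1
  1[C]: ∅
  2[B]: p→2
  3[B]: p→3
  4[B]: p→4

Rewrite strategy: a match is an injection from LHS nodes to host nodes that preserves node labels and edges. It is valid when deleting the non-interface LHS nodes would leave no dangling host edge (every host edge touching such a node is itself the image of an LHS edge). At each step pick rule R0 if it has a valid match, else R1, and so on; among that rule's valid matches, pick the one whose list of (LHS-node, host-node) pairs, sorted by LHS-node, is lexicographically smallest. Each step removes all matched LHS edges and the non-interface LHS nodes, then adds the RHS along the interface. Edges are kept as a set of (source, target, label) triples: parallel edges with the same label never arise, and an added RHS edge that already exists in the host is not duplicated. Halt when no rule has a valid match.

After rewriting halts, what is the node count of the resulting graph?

start.  V:5 E:5  edges: 0-q->0 0-q->1 2-p->2 3-p->3 4-p->4
1. fire R1 via {0↦2, 1↦0}  →  V:4 E:4  edges: 0-q->0 0-q->1 3-p->3 4-p->4
2. fire R1 via {0↦3, 1↦0}  →  V:3 E:3  edges: 0-q->0 0-q->1 4-p->4
3. fire R1 via {0↦4, 1↦0}  →  V:2 E:2  edges: 0-q->0 0-q->1
halt: no rule applies after step 3
NF nodes: {0:C, 1:C}

Answer: 2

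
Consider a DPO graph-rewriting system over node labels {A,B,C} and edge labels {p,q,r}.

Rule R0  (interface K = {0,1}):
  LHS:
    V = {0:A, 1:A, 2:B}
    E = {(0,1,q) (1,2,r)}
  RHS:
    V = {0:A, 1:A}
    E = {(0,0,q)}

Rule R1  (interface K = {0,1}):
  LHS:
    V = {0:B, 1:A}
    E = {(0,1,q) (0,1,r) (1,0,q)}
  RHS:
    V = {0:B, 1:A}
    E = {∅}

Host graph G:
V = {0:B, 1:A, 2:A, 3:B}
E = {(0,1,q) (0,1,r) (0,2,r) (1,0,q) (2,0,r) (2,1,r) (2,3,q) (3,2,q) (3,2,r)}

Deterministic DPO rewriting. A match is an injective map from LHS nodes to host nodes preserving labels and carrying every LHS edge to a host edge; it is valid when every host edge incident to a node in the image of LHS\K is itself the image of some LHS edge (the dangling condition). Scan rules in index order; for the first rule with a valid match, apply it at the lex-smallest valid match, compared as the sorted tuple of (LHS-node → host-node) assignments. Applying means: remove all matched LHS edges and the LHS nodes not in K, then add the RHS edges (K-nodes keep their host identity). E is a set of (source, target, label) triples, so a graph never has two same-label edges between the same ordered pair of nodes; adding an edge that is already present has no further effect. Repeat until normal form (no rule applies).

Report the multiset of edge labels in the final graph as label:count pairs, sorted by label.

initial: |V|=4 |E|=9  E = 0-q->1 0-r->1 0-r->2 1-q->0 2-r->0 2-r->1 2-q->3 3-q->2 3-r->2
step 1: apply R1 at {0↦0, 1↦1}  → |V|=4 |E|=6  E = 0-r->2 2-r->0 2-r->1 2-q->3 3-q->2 3-r->2
step 2: apply R1 at {0↦3, 1↦2}  → |V|=4 |E|=3  E = 0-r->2 2-r->0 2-r->1
normal form: no rule applies after step 2
NF edges: [(0, 2, 'r'), (2, 0, 'r'), (2, 1, 'r')]

Answer: r:3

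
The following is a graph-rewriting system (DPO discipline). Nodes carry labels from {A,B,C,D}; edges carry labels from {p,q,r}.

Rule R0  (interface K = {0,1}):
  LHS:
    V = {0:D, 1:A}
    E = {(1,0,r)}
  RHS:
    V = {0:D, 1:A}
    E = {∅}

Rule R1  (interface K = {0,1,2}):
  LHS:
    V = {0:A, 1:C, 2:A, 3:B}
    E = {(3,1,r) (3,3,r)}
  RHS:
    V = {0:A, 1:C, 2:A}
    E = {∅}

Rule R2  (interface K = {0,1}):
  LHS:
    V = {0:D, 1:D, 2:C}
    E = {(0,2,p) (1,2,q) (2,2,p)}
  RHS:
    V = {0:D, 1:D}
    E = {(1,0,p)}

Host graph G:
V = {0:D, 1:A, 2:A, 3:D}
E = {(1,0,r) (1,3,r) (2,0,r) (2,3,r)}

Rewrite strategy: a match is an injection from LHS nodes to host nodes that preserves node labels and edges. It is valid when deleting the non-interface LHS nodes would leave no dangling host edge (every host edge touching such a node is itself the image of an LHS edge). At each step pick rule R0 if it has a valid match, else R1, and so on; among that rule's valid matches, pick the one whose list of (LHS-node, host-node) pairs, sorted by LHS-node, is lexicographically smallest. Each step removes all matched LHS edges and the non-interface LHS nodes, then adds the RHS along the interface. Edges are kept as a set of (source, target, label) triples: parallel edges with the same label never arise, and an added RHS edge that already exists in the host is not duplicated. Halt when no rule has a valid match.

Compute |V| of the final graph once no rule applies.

Answer: 4

Rewrite trace:
initial: |V|=4 |E|=4  E = 1-r->0 1-r->3 2-r->0 2-r->3
step 1: apply R0 at {0↦0, 1↦1}  → |V|=4 |E|=3  E = 1-r->3 2-r->0 2-r->3
step 2: apply R0 at {0↦0, 1↦2}  → |V|=4 |E|=2  E = 1-r->3 2-r->3
step 3: apply R0 at {0↦3, 1↦1}  → |V|=4 |E|=1  E = 2-r->3
step 4: apply R0 at {0↦3, 1↦2}  → |V|=4 |E|=0  E = ∅
final graph: no rule applies after step 4
NF nodes: {0:D, 1:A, 2:A, 3:D}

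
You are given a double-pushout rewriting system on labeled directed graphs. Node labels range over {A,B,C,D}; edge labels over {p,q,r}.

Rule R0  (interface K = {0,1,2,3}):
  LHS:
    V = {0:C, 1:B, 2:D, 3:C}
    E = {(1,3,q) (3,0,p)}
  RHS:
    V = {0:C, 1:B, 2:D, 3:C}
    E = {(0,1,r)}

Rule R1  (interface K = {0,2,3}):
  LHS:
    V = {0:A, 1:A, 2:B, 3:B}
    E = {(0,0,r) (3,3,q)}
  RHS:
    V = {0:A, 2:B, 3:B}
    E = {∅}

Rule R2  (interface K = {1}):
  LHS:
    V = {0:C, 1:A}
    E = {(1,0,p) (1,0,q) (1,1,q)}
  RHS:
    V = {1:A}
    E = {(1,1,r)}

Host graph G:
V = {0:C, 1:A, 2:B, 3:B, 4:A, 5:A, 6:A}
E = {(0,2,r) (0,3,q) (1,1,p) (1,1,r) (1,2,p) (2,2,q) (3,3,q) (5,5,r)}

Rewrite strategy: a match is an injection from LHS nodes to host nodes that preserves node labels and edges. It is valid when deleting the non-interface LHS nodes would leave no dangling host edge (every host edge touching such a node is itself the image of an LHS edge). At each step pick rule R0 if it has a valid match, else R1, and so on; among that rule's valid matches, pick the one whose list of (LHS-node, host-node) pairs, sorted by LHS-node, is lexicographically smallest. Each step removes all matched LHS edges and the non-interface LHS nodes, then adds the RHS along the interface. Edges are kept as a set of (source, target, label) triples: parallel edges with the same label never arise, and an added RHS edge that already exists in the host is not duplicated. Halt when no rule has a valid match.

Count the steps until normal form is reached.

initial: |V|=7 |E|=8  E = 0-r->2 0-q->3 1-p->1 1-r->1 1-p->2 2-q->2 3-q->3 5-r->5
step 1: apply R1 at {0↦1, 1↦4, 2↦2, 3↦3}  → |V|=6 |E|=6  E = 0-r->2 0-q->3 1-p->1 1-p->2 2-q->2 5-r->5
step 2: apply R1 at {0↦5, 1↦6, 2↦3, 3↦2}  → |V|=5 |E|=4  E = 0-r->2 0-q->3 1-p->1 1-p->2
final graph: no rule applies after step 2

Answer: 2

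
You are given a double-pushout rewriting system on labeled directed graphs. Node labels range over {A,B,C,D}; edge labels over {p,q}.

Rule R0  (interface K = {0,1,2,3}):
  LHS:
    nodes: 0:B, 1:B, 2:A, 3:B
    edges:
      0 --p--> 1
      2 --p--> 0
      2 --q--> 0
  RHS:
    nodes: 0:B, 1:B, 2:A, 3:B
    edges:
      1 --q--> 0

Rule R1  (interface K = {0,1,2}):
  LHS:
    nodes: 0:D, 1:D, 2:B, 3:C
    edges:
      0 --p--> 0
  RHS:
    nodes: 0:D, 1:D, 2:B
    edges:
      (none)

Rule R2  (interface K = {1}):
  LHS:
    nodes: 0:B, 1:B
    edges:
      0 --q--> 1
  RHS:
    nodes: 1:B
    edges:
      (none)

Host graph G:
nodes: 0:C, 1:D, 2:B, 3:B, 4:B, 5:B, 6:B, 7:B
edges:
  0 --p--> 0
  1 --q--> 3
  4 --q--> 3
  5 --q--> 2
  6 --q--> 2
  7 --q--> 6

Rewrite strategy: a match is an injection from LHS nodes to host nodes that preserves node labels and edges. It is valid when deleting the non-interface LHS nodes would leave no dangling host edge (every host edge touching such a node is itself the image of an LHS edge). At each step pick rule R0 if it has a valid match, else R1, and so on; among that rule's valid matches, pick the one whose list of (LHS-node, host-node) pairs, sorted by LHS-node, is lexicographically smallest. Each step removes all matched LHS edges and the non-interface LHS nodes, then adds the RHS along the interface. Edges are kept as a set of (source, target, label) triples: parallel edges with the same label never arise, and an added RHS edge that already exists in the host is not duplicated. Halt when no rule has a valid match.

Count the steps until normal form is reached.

initial: |V|=8 |E|=6  E = 0-p->0 1-q->3 4-q->3 5-q->2 6-q->2 7-q->6
step 1: apply R2 at {0↦4, 1↦3}  → |V|=7 |E|=5  E = 0-p->0 1-q->3 5-q->2 6-q->2 7-q->6
step 2: apply R2 at {0↦5, 1↦2}  → |V|=6 |E|=4  E = 0-p->0 1-q->3 6-q->2 7-q->6
step 3: apply R2 at {0↦7, 1↦6}  → |V|=5 |E|=3  E = 0-p->0 1-q->3 6-q->2
step 4: apply R2 at {0↦6, 1↦2}  → |V|=4 |E|=2  E = 0-p->0 1-q->3
final graph: no rule applies after step 4

Answer: 4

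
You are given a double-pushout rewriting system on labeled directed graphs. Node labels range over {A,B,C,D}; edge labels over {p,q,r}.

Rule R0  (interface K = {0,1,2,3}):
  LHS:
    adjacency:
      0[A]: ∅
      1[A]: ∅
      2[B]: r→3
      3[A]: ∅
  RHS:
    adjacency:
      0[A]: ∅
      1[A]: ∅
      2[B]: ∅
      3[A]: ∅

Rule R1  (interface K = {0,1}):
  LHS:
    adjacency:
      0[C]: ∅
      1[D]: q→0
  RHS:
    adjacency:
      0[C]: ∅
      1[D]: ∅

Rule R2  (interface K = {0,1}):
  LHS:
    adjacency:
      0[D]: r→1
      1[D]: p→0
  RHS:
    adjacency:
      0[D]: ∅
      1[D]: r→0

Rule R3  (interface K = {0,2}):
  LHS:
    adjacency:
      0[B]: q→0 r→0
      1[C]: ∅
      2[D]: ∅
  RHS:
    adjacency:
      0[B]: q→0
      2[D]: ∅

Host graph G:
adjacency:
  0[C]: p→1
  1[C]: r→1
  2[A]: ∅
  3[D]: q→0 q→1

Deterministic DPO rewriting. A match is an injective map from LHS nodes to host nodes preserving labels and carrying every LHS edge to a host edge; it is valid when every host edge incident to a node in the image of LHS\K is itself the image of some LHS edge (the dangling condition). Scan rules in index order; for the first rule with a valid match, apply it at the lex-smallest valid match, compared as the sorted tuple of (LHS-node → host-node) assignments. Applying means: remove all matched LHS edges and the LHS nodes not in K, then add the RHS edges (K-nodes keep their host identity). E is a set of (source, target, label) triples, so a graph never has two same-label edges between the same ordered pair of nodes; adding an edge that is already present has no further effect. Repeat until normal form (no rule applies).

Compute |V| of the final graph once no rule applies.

initial: |V|=4 |E|=4  E = 0-p->1 1-r->1 3-q->0 3-q->1
step 1: apply R1 at {0↦0, 1↦3}  → |V|=4 |E|=3  E = 0-p->1 1-r->1 3-q->1
step 2: apply R1 at {0↦1, 1↦3}  → |V|=4 |E|=2  E = 0-p->1 1-r->1
final graph: no rule applies after step 2
NF nodes: {0:C, 1:C, 2:A, 3:D}

Answer: 4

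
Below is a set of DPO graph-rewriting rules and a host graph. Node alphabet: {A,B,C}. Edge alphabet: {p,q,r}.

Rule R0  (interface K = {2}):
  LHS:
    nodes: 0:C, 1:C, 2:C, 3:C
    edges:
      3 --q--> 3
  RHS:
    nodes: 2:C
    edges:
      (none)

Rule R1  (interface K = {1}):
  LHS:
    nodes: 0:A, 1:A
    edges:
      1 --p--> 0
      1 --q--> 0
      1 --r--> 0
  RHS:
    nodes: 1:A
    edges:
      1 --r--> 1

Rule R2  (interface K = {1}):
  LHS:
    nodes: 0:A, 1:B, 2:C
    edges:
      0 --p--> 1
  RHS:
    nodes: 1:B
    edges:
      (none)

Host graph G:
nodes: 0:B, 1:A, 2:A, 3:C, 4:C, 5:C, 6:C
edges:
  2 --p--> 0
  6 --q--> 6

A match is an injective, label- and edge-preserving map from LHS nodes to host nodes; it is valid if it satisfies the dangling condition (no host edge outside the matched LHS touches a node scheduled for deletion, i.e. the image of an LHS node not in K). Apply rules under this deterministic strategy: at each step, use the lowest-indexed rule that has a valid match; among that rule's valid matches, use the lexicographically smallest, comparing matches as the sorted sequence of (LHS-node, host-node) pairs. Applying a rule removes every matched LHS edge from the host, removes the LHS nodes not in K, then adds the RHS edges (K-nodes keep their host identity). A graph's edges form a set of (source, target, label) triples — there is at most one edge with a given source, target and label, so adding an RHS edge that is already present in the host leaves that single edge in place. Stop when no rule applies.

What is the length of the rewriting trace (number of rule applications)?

start.  V:7 E:2  edges: 2-p->0 6-q->6
1. fire R0 via {0↦3, 1↦4, 2↦5, 3↦6}  →  V:4 E:1  edges: 2-p->0
2. fire R2 via {0↦2, 1↦0, 2↦5}  →  V:2 E:0  edges: ∅
halt: no rule applies after step 2

Answer: 2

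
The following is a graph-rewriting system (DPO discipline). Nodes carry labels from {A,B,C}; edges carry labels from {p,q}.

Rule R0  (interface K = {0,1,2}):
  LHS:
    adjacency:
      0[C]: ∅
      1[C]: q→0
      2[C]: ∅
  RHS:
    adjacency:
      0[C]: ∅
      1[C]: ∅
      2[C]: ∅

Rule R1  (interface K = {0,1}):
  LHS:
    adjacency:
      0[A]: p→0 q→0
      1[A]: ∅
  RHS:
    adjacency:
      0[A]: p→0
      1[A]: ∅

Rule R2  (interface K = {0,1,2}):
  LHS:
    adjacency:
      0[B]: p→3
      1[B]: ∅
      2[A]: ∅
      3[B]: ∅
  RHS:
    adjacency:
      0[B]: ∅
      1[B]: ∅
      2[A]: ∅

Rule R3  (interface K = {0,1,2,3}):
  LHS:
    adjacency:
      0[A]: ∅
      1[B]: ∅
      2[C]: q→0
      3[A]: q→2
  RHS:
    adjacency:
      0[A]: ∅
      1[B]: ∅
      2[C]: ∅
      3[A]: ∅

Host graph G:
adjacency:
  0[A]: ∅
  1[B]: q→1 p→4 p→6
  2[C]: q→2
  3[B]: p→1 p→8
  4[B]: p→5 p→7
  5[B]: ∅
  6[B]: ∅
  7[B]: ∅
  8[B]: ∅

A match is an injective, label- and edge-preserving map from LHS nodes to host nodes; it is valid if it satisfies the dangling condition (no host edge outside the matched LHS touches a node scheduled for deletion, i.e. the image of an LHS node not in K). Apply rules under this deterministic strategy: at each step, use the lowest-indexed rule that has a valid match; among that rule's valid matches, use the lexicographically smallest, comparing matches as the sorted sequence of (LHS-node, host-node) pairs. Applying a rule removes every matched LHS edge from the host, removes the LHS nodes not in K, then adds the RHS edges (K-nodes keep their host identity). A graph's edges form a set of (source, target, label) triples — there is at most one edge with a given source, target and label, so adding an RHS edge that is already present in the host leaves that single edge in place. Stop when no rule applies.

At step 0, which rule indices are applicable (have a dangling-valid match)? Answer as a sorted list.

Answer: [R2]

Derivation:
R0: no valid match — LHS pattern not found
R1: no valid match — LHS pattern not found
R2: 20 valid matches — {0↦1, 1↦3, 2↦0, 3↦6}, {0↦1, 1↦4, 2↦0, 3↦6}, {0↦1, 1↦5, 2↦0, 3↦6} (+17 more)
R3: no valid match — LHS pattern not found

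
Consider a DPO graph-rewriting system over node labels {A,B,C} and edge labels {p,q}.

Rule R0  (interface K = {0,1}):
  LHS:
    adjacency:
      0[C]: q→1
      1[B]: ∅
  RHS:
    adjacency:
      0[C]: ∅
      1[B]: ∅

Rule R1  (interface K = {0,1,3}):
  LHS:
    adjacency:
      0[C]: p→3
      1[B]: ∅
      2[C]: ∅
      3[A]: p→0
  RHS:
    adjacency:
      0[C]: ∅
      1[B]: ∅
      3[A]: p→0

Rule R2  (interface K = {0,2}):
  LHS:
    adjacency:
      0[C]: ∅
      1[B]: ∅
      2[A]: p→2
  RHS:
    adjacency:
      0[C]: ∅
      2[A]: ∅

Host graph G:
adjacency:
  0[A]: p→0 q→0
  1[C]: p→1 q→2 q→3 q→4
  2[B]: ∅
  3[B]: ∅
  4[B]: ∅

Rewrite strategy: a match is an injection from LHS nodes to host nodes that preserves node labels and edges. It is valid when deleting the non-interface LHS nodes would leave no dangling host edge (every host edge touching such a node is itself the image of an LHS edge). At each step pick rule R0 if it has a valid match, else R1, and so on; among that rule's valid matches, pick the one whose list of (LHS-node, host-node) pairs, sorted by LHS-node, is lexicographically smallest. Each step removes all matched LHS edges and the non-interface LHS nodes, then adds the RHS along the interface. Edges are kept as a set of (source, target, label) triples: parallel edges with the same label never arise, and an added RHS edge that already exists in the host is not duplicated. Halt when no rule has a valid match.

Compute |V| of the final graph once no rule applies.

[0] host  ⇒  5 nodes, 6 edges  {0-p->0 0-q->0 1-p->1 1-q->2 1-q->3 1-q->4}
[1] R0 @ {0↦1, 1↦2}  ⇒  5 nodes, 5 edges  {0-p->0 0-q->0 1-p->1 1-q->3 1-q->4}
[2] R0 @ {0↦1, 1↦3}  ⇒  5 nodes, 4 edges  {0-p->0 0-q->0 1-p->1 1-q->4}
[3] R0 @ {0↦1, 1↦4}  ⇒  5 nodes, 3 edges  {0-p->0 0-q->0 1-p->1}
[4] R2 @ {0↦1, 1↦2, 2↦0}  ⇒  4 nodes, 2 edges  {0-q->0 1-p->1}
halt: no rule applies after step 4
NF nodes: {0:A, 1:C, 3:B, 4:B}

Answer: 4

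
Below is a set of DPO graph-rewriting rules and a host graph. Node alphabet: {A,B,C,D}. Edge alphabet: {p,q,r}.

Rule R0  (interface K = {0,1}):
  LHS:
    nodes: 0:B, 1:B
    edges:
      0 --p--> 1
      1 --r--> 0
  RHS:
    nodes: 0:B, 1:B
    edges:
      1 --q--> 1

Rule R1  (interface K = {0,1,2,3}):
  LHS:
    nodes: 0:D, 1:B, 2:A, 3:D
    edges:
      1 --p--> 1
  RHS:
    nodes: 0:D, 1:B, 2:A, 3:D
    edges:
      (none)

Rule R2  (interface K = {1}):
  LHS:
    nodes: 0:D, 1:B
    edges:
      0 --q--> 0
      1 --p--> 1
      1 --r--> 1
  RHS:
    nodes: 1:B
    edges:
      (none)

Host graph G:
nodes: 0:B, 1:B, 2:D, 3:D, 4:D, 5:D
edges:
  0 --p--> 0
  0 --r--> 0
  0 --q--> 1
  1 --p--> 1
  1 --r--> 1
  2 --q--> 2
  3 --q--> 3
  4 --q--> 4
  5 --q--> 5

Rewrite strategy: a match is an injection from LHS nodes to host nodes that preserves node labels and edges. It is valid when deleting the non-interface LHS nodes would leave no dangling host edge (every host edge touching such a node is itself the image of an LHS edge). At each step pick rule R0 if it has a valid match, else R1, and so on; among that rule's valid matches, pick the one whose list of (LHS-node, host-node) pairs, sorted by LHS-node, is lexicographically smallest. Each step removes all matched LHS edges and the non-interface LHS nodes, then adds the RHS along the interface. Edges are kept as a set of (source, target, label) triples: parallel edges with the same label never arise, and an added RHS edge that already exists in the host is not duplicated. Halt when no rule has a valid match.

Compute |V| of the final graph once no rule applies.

[0] host  ⇒  6 nodes, 9 edges  {0-p->0 0-r->0 0-q->1 1-p->1 1-r->1 2-q->2 3-q->3 4-q->4 5-q->5}
[1] R2 @ {0↦2, 1↦0}  ⇒  5 nodes, 6 edges  {0-q->1 1-p->1 1-r->1 3-q->3 4-q->4 5-q->5}
[2] R2 @ {0↦3, 1↦1}  ⇒  4 nodes, 3 edges  {0-q->1 4-q->4 5-q->5}
normal form: no rule applies after step 2
NF nodes: {0:B, 1:B, 4:D, 5:D}

Answer: 4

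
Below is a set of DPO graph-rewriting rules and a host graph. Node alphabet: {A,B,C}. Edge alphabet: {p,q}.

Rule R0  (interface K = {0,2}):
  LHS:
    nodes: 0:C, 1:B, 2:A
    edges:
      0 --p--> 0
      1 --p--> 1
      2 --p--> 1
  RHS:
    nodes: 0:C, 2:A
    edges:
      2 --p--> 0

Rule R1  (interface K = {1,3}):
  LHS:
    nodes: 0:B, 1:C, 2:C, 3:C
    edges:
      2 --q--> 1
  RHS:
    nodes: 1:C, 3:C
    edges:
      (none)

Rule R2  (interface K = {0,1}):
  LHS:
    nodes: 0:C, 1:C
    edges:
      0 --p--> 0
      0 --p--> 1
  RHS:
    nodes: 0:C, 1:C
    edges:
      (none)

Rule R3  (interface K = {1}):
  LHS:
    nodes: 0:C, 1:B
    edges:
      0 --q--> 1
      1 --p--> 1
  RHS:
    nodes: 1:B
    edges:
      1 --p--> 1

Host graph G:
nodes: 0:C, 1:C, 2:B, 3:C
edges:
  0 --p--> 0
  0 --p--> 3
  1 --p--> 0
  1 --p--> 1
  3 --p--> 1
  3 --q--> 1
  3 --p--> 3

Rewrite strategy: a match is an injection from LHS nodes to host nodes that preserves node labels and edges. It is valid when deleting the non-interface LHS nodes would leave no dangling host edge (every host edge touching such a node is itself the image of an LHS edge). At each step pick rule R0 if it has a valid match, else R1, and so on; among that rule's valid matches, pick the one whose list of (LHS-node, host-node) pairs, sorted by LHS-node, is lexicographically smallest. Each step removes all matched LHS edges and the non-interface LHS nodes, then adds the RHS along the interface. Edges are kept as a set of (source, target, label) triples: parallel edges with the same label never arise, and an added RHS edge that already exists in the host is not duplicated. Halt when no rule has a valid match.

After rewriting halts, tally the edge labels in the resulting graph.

Answer: (no edges)

Derivation:
[0] host  ⇒  4 nodes, 7 edges  {0-p->0 0-p->3 1-p->0 1-p->1 3-p->1 3-q->1 3-p->3}
[1] R2 @ {0↦0, 1↦3}  ⇒  4 nodes, 5 edges  {1-p->0 1-p->1 3-p->1 3-q->1 3-p->3}
[2] R2 @ {0↦1, 1↦0}  ⇒  4 nodes, 3 edges  {3-p->1 3-q->1 3-p->3}
[3] R2 @ {0↦3, 1↦1}  ⇒  4 nodes, 1 edges  {3-q->1}
[4] R1 @ {0↦2, 1↦1, 2↦3, 3↦0}  ⇒  2 nodes, 0 edges  {∅}
normal form: no rule applies after step 4
NF edges: []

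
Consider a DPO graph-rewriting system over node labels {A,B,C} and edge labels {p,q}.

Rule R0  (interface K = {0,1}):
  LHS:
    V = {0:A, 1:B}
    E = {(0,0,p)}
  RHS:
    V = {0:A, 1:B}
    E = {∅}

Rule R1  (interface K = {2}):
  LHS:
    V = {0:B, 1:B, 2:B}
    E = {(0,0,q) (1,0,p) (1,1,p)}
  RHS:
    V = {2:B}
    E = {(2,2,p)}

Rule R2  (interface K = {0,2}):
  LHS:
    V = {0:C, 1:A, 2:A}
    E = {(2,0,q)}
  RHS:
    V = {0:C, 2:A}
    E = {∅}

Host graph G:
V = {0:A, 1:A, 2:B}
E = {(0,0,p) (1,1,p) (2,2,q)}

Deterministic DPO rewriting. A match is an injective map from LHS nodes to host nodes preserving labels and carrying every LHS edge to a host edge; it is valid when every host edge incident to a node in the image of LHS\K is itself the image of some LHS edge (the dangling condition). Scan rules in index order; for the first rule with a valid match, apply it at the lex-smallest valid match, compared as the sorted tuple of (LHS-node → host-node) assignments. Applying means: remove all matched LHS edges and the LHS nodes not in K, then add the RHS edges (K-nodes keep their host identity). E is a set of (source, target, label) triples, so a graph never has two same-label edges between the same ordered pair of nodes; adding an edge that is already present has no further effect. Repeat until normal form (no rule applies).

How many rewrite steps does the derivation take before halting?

start.  V:3 E:3  edges: 0-p->0 1-p->1 2-q->2
1. fire R0 via {0↦0, 1↦2}  →  V:3 E:2  edges: 1-p->1 2-q->2
2. fire R0 via {0↦1, 1↦2}  →  V:3 E:1  edges: 2-q->2
halt: no rule applies after step 2

Answer: 2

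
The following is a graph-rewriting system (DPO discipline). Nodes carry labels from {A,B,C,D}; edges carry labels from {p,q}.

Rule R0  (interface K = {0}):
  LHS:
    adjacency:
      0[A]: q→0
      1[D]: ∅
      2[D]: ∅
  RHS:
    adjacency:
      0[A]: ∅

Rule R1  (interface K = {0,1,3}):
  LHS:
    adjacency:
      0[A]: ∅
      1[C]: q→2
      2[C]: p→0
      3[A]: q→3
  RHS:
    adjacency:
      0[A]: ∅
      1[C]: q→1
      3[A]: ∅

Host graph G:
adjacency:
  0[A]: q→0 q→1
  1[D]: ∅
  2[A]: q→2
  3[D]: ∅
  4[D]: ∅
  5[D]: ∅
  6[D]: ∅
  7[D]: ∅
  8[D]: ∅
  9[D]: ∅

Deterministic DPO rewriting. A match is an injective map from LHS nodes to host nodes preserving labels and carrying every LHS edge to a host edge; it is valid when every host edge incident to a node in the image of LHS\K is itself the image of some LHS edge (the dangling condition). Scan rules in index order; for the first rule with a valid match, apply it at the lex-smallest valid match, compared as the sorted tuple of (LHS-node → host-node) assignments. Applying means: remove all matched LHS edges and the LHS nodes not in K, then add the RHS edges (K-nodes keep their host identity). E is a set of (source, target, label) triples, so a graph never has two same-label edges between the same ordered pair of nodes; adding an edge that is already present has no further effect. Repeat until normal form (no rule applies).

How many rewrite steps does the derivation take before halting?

Answer: 2

Derivation:
initial: |V|=10 |E|=3  E = 0-q->0 0-q->1 2-q->2
step 1: apply R0 at {0↦0, 1↦3, 2↦4}  → |V|=8 |E|=2  E = 0-q->1 2-q->2
step 2: apply R0 at {0↦2, 1↦5, 2↦6}  → |V|=6 |E|=1  E = 0-q->1
halt: no rule applies after step 2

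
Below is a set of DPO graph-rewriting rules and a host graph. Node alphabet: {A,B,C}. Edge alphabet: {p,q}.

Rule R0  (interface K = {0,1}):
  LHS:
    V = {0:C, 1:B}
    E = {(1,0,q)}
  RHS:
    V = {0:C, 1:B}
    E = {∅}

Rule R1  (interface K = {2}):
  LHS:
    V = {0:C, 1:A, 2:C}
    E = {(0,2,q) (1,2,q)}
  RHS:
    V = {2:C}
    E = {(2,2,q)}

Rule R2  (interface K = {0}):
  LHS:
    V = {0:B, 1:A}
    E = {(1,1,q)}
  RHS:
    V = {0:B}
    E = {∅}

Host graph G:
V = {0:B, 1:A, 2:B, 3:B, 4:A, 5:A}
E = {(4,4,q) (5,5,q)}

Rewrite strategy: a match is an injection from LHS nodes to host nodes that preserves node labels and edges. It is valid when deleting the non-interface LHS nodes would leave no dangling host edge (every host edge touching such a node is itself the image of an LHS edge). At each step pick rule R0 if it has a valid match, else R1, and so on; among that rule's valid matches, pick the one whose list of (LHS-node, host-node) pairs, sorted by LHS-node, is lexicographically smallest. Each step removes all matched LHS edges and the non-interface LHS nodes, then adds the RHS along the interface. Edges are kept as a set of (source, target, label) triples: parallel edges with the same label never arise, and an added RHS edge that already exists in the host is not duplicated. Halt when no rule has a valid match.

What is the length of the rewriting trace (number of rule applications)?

initial: |V|=6 |E|=2  E = 4-q->4 5-q->5
step 1: apply R2 at {0↦0, 1↦4}  → |V|=5 |E|=1  E = 5-q->5
step 2: apply R2 at {0↦0, 1↦5}  → |V|=4 |E|=0  E = ∅
halt: no rule applies after step 2

Answer: 2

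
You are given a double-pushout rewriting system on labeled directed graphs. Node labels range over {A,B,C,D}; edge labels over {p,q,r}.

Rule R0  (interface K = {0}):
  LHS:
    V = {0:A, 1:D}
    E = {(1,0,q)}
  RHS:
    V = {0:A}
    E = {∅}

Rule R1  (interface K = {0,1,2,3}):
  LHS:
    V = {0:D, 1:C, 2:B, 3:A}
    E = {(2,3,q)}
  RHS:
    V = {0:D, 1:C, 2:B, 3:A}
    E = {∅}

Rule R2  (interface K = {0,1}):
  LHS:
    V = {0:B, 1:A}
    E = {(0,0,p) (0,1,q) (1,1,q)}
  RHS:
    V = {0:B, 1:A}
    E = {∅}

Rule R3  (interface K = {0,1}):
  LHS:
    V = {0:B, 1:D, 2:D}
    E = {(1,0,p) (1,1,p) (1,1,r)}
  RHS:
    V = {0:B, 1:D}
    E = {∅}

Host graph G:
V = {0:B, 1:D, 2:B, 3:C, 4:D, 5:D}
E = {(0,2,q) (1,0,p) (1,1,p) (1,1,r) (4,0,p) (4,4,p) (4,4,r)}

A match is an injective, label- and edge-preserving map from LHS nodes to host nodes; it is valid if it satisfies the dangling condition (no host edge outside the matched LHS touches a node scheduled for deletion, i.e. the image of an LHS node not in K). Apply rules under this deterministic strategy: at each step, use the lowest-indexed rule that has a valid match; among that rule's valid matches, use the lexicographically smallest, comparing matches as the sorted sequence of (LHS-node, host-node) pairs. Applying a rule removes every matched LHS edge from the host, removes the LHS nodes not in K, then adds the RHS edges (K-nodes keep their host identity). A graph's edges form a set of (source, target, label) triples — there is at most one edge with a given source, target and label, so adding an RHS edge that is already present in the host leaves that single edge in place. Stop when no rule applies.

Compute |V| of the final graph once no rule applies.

[0] host  ⇒  6 nodes, 7 edges  {0-q->2 1-p->0 1-p->1 1-r->1 4-p->0 4-p->4 4-r->4}
[1] R3 @ {0↦0, 1↦1, 2↦5}  ⇒  5 nodes, 4 edges  {0-q->2 4-p->0 4-p->4 4-r->4}
[2] R3 @ {0↦0, 1↦4, 2↦1}  ⇒  4 nodes, 1 edges  {0-q->2}
halt: no rule applies after step 2
NF nodes: {0:B, 2:B, 3:C, 4:D}

Answer: 4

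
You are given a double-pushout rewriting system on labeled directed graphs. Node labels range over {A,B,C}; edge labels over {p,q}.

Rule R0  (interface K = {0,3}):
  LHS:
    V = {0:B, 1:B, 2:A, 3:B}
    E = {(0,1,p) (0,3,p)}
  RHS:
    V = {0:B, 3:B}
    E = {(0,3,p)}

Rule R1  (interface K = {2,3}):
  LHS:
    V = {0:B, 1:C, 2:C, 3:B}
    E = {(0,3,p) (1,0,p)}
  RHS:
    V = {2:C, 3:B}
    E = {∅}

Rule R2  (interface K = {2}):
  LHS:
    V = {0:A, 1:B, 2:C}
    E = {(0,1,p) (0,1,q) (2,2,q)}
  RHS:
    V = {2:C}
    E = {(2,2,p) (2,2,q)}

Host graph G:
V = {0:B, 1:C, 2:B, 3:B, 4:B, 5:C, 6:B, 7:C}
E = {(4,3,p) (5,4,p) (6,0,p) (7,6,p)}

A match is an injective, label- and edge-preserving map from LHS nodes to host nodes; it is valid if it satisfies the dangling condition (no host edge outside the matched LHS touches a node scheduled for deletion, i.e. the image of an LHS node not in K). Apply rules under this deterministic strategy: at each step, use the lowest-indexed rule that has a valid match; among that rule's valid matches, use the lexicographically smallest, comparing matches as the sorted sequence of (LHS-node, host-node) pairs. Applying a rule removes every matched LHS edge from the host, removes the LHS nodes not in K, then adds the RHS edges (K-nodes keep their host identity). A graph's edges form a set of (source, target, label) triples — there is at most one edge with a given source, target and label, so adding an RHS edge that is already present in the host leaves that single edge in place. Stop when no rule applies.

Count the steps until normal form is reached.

start.  V:8 E:4  edges: 4-p->3 5-p->4 6-p->0 7-p->6
1. fire R1 via {0↦4, 1↦5, 2↦1, 3↦3}  →  V:6 E:2  edges: 6-p->0 7-p->6
2. fire R1 via {0↦6, 1↦7, 2↦1, 3↦0}  →  V:4 E:0  edges: ∅
halt: no rule applies after step 2

Answer: 2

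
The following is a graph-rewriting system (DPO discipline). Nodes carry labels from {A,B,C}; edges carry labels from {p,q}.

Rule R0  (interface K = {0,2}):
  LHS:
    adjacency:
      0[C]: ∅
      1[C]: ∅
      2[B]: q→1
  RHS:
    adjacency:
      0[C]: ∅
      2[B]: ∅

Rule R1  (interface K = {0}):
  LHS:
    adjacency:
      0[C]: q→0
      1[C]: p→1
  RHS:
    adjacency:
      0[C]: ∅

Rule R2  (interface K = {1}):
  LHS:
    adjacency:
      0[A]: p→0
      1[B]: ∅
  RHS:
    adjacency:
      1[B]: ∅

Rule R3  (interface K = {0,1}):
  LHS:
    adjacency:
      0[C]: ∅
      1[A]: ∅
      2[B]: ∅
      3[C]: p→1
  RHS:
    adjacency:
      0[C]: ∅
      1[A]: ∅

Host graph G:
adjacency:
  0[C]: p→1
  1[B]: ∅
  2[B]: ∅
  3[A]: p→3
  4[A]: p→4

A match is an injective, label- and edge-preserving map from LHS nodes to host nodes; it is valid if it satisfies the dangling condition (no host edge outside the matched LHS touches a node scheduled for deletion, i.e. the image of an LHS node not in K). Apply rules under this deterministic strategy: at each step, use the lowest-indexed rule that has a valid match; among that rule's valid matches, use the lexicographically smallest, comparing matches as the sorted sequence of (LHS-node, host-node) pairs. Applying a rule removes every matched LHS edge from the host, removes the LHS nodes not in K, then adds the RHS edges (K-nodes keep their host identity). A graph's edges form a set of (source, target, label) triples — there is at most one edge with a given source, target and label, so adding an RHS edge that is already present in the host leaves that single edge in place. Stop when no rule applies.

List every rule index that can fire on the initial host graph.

Answer: [R2]

Derivation:
R0: no valid match — LHS pattern not found
R1: no valid match — LHS pattern not found
R2: 4 valid matches — {0↦3, 1↦1}, {0↦3, 1↦2}, {0↦4, 1↦1} (+1 more)
R3: no valid match — LHS pattern not found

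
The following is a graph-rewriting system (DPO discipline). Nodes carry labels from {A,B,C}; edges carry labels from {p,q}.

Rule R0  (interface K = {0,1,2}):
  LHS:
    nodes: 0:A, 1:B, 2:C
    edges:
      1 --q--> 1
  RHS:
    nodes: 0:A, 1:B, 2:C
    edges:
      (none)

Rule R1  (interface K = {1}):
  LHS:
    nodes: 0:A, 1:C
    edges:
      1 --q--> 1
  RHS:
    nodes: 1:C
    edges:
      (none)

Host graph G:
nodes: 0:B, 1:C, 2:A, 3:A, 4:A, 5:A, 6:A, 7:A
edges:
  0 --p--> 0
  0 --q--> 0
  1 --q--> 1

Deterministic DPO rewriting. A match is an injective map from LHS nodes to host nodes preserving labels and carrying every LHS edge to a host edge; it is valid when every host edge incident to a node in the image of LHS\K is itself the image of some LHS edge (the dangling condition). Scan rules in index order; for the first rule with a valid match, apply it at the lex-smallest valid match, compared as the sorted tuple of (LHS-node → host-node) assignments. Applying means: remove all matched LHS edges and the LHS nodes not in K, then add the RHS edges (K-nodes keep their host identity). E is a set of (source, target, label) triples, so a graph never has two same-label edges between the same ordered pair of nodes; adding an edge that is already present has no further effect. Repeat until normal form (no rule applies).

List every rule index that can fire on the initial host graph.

Answer: [R0,R1]

Derivation:
R0: 6 valid matches — {0↦2, 1↦0, 2↦1}, {0↦3, 1↦0, 2↦1}, {0↦4, 1↦0, 2↦1} (+3 more)
R1: 6 valid matches — {0↦2, 1↦1}, {0↦3, 1↦1}, {0↦4, 1↦1} (+3 more)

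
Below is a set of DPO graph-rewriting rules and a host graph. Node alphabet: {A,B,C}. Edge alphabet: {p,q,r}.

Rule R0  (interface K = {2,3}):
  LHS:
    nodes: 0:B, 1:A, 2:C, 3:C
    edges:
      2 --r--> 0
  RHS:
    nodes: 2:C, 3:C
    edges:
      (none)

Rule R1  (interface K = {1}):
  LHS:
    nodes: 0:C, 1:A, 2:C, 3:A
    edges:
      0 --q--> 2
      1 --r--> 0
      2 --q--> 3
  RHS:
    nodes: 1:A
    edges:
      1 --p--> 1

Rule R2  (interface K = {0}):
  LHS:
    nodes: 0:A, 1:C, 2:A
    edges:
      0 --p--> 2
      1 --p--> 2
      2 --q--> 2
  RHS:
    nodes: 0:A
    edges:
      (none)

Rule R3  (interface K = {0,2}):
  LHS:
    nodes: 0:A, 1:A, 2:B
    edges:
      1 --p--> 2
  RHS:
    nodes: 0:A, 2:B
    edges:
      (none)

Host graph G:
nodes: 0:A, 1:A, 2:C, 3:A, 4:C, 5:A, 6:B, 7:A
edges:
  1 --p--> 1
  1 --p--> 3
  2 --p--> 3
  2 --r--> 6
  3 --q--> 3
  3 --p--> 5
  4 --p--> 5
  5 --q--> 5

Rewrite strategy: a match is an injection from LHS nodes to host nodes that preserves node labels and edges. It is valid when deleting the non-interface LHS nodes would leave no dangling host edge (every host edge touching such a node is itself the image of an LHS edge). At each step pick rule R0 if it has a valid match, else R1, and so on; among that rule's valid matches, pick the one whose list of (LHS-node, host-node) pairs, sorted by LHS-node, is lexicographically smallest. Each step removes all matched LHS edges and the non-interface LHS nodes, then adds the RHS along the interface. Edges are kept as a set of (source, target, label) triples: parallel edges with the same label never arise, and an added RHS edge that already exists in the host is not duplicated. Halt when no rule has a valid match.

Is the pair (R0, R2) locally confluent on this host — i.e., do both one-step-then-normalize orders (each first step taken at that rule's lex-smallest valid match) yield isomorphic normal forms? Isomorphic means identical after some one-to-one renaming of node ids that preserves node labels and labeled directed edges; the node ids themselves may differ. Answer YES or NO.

branch R0-first: apply at {0↦6, 1↦0, 2↦2, 3↦4} → |E|=7, then 2 more step(s) → NF |V|=2 |E|=1 V={1:A, 7:A} E=1-p->1
branch R2-first: apply at {0↦3, 1↦4, 2↦5} → |E|=5, then 0 more step(s) → NF |V|=6 |E|=5 V={0:A, 1:A, 2:C, 3:A, 6:B, 7:A} E=1-p->1 1-p->3 2-p->3 2-r->6 3-q->3
graphs not isomorphic

Answer: NO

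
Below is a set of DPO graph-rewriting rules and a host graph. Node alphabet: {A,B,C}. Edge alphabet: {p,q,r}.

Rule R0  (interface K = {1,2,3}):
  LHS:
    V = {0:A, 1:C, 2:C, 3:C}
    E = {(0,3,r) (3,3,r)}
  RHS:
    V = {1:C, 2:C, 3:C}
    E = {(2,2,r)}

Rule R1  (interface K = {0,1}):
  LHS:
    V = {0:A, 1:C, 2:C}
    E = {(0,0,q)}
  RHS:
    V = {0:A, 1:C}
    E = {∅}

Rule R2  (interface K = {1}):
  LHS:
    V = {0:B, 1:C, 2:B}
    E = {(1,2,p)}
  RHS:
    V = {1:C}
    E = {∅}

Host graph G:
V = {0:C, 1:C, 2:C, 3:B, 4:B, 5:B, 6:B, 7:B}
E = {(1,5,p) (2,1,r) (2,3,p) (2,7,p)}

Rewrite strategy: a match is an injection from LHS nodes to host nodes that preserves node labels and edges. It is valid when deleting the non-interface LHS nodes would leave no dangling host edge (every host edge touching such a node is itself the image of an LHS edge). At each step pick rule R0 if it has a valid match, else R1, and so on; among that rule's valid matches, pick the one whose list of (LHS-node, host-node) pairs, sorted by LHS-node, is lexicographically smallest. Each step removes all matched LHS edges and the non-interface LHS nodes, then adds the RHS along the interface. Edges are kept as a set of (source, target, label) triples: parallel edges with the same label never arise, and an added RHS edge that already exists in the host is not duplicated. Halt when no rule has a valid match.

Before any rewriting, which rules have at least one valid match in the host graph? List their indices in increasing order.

R0: no valid match — LHS pattern not found
R1: no valid match — LHS pattern not found
R2: 6 valid matches — {0↦4, 1↦1, 2↦5}, {0↦4, 1↦2, 2↦3}, {0↦4, 1↦2, 2↦7} (+3 more)

Answer: [R2]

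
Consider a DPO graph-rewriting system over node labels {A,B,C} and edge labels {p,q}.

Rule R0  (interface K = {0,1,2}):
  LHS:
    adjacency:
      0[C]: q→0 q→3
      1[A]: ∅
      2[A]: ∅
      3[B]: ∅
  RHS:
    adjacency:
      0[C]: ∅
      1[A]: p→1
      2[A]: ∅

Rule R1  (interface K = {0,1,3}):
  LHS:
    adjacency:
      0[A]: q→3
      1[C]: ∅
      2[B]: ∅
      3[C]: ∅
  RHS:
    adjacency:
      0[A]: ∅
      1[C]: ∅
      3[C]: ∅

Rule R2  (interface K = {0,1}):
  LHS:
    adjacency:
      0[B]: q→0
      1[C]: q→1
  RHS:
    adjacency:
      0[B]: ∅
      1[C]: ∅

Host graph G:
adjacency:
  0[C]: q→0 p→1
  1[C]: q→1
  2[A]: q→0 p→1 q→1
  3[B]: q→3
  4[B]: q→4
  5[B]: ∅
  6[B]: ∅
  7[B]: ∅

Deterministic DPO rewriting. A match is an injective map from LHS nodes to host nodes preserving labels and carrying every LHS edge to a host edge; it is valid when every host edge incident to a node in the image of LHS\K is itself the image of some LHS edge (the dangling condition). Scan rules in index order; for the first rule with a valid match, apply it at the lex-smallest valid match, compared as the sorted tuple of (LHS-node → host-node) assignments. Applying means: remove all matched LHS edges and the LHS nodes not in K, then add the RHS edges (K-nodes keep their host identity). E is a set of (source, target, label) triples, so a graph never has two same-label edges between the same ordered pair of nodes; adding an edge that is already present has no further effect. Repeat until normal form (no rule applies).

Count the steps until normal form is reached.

initial: |V|=8 |E|=8  E = 0-q->0 0-p->1 1-q->1 2-q->0 2-p->1 2-q->1 3-q->3 4-q->4
step 1: apply R1 at {0↦2, 1↦0, 2↦5, 3↦1}  → |V|=7 |E|=7  E = 0-q->0 0-p->1 1-q->1 2-q->0 2-p->1 3-q->3 4-q->4
step 2: apply R1 at {0↦2, 1↦1, 2↦6, 3↦0}  → |V|=6 |E|=6  E = 0-q->0 0-p->1 1-q->1 2-p->1 3-q->3 4-q->4
step 3: apply R2 at {0↦3, 1↦0}  → |V|=6 |E|=4  E = 0-p->1 1-q->1 2-p->1 4-q->4
step 4: apply R2 at {0↦4, 1↦1}  → |V|=6 |E|=2  E = 0-p->1 2-p->1
final graph: no rule applies after step 4

Answer: 4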